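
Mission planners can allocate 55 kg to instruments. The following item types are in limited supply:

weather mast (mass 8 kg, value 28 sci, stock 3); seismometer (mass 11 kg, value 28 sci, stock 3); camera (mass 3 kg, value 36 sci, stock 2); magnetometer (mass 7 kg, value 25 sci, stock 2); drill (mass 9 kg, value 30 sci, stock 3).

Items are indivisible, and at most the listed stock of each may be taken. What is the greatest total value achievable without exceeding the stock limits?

Best selections within mass 55 and stock limits:
- 3×weather mast + 2×camera + 1×magnetometer + 2×drill: mass 55, value 241
- 1×weather mast + 2×camera + 2×magnetometer + 3×drill: mass 55, value 240
- 2×weather mast + 2×camera + 2×magnetometer + 2×drill: mass 54, value 238
- 3×weather mast + 2×camera + 2×magnetometer + 1×drill: mass 53, value 236
Best: 241 sci.

241 sci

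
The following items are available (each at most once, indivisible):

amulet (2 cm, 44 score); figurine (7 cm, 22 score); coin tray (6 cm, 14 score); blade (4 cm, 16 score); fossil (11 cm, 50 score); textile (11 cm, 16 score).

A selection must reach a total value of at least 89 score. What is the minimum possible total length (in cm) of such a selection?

Subsets with value ≥ 89, sorted by total length:
- amulet+fossil: length 13, value 94
- amulet+blade+fossil: length 17, value 110
- amulet+coin tray+fossil: length 19, value 108
Minimum length: 13 cm.

13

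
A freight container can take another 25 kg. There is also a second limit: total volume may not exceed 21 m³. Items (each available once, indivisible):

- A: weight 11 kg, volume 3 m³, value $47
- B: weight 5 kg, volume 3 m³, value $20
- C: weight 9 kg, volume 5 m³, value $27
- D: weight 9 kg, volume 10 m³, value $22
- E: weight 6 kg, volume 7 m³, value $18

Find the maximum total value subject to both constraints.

$94

Feasible sets respecting both limits:
- A+B+C: weight 25, volume 11, value 94
- A+B+D: weight 25, volume 16, value 89
- A+B+E: weight 22, volume 13, value 85
- A+C: weight 20, volume 8, value 74
Best: $94.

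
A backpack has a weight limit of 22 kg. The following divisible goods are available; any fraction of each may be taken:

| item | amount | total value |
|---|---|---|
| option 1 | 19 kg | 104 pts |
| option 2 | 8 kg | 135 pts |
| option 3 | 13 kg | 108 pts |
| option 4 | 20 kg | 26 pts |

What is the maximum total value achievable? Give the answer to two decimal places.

248.47

Take in order of value per unit:
- option 2 (135/8 per unit): all 8 → value 135, running total 135.00
- option 3 (108/13 per unit): all 13 → value 108, running total 243.00
- option 1 (104/19 per unit): 1 of 19 → value 1×104/19 = 5.4737, running total 248.47
Total 248.47.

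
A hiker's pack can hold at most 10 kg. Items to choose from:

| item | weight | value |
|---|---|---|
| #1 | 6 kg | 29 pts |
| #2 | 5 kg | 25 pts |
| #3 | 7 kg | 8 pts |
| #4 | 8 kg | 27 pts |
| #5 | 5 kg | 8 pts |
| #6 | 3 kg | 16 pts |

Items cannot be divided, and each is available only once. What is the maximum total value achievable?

45 pts

This is a 0/1 knapsack; check combinations near the capacity.
- #1+#6: weight 6+3=9, value 29+16=45
- #2+#6: weight 5+3=8, value 25+16=41
- #2+#5: weight 5+5=10, value 25+8=33
- #1: weight 6, value 29
Best: 45 pts.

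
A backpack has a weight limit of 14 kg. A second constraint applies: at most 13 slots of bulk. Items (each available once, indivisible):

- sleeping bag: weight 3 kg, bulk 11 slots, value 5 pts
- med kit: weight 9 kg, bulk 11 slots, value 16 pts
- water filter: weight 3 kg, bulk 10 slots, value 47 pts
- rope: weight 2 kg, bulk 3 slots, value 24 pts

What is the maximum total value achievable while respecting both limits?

Feasible sets respecting both limits:
- water filter+rope: weight 5, bulk 13, value 71
- water filter: weight 3, bulk 10, value 47
- rope: weight 2, bulk 3, value 24
- med kit: weight 9, bulk 11, value 16
Best: 71 pts.

71 pts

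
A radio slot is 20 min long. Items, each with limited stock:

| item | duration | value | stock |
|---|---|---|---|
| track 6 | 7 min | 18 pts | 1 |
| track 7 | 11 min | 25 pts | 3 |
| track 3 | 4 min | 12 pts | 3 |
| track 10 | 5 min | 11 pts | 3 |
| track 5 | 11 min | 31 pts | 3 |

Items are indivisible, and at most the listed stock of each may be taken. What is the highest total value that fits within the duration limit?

Top feasible selections:
- 2×track 3 + 1×track 5: duration 19, value 55
- 1×track 6 + 3×track 3: duration 19, value 54
- 1×track 3 + 1×track 10 + 1×track 5: duration 20, value 54
- 1×track 6 + 2×track 3 + 1×track 10: duration 20, value 53
Best: 55 pts.

55 pts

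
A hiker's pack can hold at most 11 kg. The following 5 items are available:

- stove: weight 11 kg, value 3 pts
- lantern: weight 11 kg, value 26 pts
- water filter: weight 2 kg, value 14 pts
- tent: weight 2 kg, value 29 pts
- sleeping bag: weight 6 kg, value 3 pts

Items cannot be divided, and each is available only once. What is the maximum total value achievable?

46 pts

Check high-value combinations within 11 kg:
- water filter+tent+sleeping bag: weight 2+2+6=10, value 14+29+3=46
- water filter+tent: weight 2+2=4, value 14+29=43
- tent+sleeping bag: weight 2+6=8, value 29+3=32
- tent: weight 2, value 29
Best: 46 pts.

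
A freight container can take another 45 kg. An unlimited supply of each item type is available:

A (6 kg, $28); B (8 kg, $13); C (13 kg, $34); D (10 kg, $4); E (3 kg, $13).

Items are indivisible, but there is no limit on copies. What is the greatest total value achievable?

$209

Best value-per-unit is A at 28/6; filling with it alone gives 7×28 = 196.
Optimal mix: 7×A + 1×E → weight 45, value 209.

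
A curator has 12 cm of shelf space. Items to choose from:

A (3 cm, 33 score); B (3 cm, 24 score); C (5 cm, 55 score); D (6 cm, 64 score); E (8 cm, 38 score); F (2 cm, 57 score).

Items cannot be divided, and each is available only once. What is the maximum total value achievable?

Check high-value combinations within 12 cm:
- A+D+F: length 3+6+2=11, value 33+64+57=154
- A+C+F: length 3+5+2=10, value 33+55+57=145
- B+D+F: length 3+6+2=11, value 24+64+57=145
Best: 154 score.

154 score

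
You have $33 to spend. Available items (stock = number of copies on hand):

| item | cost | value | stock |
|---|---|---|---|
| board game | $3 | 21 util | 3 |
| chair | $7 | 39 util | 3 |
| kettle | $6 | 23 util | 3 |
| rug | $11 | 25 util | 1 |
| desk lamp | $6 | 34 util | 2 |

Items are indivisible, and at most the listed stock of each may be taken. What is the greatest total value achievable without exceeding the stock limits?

Best selections within cost 33 and stock limits:
- 2×board game + 3×chair + 1×desk lamp: cost 33, value 193
- 2×board game + 2×chair + 2×desk lamp: cost 32, value 188
- 3×chair + 2×desk lamp: cost 33, value 185
Best: 193 util.

193 util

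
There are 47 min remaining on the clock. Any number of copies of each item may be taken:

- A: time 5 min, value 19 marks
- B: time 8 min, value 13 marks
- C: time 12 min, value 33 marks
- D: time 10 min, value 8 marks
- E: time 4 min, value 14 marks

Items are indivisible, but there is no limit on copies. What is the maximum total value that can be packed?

Best value-per-unit is A at 19/5; filling with it alone gives 9×19 = 171.
Optimal mix: 7×A + 3×E → time 47, value 175.

175 marks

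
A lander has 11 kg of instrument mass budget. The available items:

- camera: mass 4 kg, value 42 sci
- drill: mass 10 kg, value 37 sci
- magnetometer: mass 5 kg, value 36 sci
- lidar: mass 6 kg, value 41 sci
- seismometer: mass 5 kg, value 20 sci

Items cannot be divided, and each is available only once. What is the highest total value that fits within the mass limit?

Check high-value combinations within 11 kg:
- camera+lidar: mass 4+6=10, value 42+41=83
- camera+magnetometer: mass 4+5=9, value 42+36=78
- magnetometer+lidar: mass 5+6=11, value 36+41=77
Best: 83 sci.

83 sci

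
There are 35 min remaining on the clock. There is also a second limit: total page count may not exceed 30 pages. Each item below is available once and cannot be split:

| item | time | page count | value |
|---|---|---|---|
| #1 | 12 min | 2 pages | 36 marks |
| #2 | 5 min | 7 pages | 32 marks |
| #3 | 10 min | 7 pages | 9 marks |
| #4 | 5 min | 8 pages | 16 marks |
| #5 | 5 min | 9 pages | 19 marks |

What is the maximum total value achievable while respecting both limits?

Feasible sets respecting both limits:
- #1+#2+#4+#5: time 27, page count 26, value 103
- #1+#2+#3+#5: time 32, page count 25, value 96
- #1+#2+#3+#4: time 32, page count 24, value 93
Best: 103 marks.

103 marks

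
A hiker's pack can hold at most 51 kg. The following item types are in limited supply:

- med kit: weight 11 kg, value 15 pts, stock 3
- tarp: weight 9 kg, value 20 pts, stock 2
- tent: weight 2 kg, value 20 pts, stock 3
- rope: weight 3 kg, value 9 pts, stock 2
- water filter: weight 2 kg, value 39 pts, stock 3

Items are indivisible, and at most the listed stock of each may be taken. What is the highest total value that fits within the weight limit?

Top feasible selections:
- 1×med kit + 2×tarp + 3×tent + 2×rope + 3×water filter: weight 47, value 250
- 2×med kit + 1×tarp + 3×tent + 2×rope + 3×water filter: weight 49, value 245
- 1×med kit + 2×tarp + 3×tent + 1×rope + 3×water filter: weight 44, value 241
Best: 250 pts.

250 pts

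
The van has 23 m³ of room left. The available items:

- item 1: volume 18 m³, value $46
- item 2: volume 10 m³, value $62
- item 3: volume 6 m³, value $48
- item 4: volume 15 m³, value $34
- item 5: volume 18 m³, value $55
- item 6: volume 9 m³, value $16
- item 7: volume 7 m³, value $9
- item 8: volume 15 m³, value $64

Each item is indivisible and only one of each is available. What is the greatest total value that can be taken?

Check high-value combinations within 23 m³:
- item 2+item 3+item 7: volume 10+6+7=23, value 62+48+9=119
- item 3+item 8: volume 6+15=21, value 48+64=112
- item 2+item 3: volume 10+6=16, value 62+48=110
Best: $119.

$119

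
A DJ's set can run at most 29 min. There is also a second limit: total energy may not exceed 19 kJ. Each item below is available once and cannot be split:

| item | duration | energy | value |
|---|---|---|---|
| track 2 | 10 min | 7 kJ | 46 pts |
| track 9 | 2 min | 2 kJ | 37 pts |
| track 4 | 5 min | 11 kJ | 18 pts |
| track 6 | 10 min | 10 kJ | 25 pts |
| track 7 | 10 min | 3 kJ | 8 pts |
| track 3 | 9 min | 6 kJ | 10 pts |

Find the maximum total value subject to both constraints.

Feasible sets respecting both limits:
- track 2+track 9+track 6: duration 22, energy 19, value 108
- track 2+track 9+track 3: duration 21, energy 15, value 93
- track 2+track 9+track 7: duration 22, energy 12, value 91
- track 2+track 9: duration 12, energy 9, value 83
Best: 108 pts.

108 pts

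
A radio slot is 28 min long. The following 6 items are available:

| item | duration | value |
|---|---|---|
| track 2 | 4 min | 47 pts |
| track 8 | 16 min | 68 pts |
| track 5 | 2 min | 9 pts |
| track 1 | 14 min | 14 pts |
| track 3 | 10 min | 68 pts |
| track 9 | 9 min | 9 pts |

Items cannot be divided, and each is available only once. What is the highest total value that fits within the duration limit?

Check high-value combinations within 28 min:
- track 8+track 5+track 3: duration 16+2+10=28, value 68+9+68=145
- track 8+track 3: duration 16+10=26, value 68+68=136
- track 2+track 5+track 3+track 9: duration 4+2+10+9=25, value 47+9+68+9=133
- track 2+track 1+track 3: duration 4+14+10=28, value 47+14+68=129
- track 2+track 5+track 3: duration 4+2+10=16, value 47+9+68=124
Best: 145 pts.

145 pts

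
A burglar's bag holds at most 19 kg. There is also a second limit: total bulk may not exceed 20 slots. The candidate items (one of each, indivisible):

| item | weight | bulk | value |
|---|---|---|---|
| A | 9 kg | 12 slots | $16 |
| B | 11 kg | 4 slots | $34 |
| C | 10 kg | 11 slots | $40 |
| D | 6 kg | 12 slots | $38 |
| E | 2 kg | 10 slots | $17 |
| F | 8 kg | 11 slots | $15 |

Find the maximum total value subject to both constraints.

Feasible sets respecting both limits:
- B+D: weight 17, bulk 16, value 72
- B+E: weight 13, bulk 14, value 51
- B+F: weight 19, bulk 15, value 49
- C: weight 10, bulk 11, value 40
Best: $72.

$72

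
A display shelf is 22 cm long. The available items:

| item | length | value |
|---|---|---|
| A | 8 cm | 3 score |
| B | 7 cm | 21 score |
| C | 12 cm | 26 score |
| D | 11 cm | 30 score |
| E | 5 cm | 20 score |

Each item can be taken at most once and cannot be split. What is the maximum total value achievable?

51 score

Check high-value combinations within 22 cm:
- B+D: length 7+11=18, value 21+30=51
- D+E: length 11+5=16, value 30+20=50
- B+C: length 7+12=19, value 21+26=47
Best: 51 score.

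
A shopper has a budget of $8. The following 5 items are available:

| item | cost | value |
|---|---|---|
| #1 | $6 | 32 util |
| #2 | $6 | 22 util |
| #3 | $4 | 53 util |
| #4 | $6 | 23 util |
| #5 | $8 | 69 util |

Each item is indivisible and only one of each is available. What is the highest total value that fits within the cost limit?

69 util

Check high-value combinations within $8:
- #5: cost 8, value 69
- #3: cost 4, value 53
- #1: cost 6, value 32
Best: 69 util.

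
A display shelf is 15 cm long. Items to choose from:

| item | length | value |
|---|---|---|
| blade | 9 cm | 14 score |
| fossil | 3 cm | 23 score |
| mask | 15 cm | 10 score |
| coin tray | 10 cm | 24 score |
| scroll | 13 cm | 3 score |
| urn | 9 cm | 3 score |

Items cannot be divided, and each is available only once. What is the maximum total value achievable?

Check high-value combinations within 15 cm:
- fossil+coin tray: length 3+10=13, value 23+24=47
- blade+fossil: length 9+3=12, value 14+23=37
- fossil+urn: length 3+9=12, value 23+3=26
- coin tray: length 10, value 24
- fossil: length 3, value 23
Best: 47 score.

47 score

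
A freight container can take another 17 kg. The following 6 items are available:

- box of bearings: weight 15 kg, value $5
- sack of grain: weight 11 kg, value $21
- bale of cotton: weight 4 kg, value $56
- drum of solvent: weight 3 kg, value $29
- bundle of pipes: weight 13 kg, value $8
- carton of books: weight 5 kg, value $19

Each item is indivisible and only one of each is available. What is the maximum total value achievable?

Check high-value combinations within 17 kg:
- bale of cotton+drum of solvent+carton of books: weight 4+3+5=12, value 56+29+19=104
- bale of cotton+drum of solvent: weight 4+3=7, value 56+29=85
- sack of grain+bale of cotton: weight 11+4=15, value 21+56=77
- bale of cotton+carton of books: weight 4+5=9, value 56+19=75
Best: $104.

$104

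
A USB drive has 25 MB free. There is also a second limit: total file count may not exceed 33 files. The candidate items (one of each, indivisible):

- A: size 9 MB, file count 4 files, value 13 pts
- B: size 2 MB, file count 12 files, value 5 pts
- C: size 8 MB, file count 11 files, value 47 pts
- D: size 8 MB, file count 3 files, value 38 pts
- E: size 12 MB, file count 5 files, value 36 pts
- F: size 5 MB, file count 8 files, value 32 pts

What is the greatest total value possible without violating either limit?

117 pts

Feasible sets respecting both limits:
- C+D+F: size 21, file count 22, value 117
- C+E+F: size 25, file count 24, value 115
- D+E+F: size 25, file count 16, value 106
Best: 117 pts.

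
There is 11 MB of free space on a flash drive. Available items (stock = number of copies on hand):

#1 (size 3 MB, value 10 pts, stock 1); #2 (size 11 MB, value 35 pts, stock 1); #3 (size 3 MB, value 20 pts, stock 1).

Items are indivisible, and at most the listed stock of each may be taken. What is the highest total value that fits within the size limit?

35 pts

Top feasible selections:
- 1×#2: size 11, value 35
- 1×#1 + 1×#3: size 6, value 30
- 1×#3: size 3, value 20
- 1×#1: size 3, value 10
Best: 35 pts.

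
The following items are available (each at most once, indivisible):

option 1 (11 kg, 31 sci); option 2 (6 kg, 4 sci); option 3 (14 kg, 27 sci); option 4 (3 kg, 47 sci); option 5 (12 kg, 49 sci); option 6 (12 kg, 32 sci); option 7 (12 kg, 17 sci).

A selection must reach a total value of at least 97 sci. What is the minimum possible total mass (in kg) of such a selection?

Subsets with value ≥ 97, sorted by total mass:
- option 2+option 4+option 5: mass 21, value 100
- option 1+option 4+option 5: mass 26, value 127
- option 1+option 4+option 6: mass 26, value 110
Minimum mass: 21 kg.

21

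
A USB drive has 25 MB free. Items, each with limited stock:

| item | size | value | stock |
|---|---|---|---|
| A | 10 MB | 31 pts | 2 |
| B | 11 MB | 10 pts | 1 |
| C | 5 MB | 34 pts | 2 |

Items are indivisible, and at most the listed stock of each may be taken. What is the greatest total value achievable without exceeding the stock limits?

Best selections within size 25 and stock limits:
- 1×A + 2×C: size 20, value 99
- 2×A + 1×C: size 25, value 96
- 1×B + 2×C: size 21, value 78
Best: 99 pts.

99 pts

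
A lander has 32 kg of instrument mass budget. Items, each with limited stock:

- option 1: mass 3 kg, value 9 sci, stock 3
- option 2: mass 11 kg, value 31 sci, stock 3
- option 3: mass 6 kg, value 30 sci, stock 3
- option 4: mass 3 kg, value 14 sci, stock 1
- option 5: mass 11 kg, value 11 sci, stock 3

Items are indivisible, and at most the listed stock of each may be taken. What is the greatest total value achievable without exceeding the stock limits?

135 sci

Top feasible selections:
- 1×option 2 + 3×option 3 + 1×option 4: mass 32, value 135
- 3×option 1 + 3×option 3 + 1×option 4: mass 30, value 131
- 1×option 1 + 1×option 2 + 3×option 3: mass 32, value 130
- 2×option 1 + 1×option 2 + 2×option 3 + 1×option 4: mass 32, value 123
Best: 135 sci.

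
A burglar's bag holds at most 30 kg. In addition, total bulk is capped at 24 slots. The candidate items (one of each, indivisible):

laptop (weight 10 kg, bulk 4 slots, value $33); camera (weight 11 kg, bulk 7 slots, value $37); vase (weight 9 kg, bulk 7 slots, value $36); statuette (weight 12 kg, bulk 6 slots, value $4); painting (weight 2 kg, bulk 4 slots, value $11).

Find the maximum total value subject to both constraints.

Feasible sets respecting both limits:
- laptop+camera+vase: weight 30, bulk 18, value 106
- camera+vase+painting: weight 22, bulk 18, value 84
- laptop+camera+painting: weight 23, bulk 15, value 81
Best: $106.

$106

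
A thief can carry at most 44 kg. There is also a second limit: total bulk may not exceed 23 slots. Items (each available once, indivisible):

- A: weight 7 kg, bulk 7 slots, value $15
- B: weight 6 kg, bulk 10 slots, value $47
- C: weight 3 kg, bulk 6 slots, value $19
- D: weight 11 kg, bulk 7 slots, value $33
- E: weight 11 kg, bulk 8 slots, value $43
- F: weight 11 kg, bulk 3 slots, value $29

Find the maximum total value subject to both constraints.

$119

Feasible sets respecting both limits:
- B+E+F: weight 28, bulk 21, value 119
- B+D+F: weight 28, bulk 20, value 109
- D+E+F: weight 33, bulk 18, value 105
- B+C+D: weight 20, bulk 23, value 99
Best: $119.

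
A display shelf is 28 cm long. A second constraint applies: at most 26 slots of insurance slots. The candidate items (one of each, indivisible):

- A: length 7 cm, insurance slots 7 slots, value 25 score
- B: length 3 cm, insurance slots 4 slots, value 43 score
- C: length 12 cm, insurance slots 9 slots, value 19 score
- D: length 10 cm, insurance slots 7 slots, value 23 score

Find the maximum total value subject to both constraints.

Feasible sets respecting both limits:
- A+B+D: length 20, insurance slots 18, value 91
- A+B+C: length 22, insurance slots 20, value 87
- B+C+D: length 25, insurance slots 20, value 85
Best: 91 score.

91 score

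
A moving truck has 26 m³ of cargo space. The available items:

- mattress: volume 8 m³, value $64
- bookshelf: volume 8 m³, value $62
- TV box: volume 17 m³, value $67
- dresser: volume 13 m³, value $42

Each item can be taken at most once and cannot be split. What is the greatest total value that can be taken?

Check high-value combinations within 26 m³:
- mattress+TV box: volume 8+17=25, value 64+67=131
- bookshelf+TV box: volume 8+17=25, value 62+67=129
- mattress+bookshelf: volume 8+8=16, value 64+62=126
Best: $131.

$131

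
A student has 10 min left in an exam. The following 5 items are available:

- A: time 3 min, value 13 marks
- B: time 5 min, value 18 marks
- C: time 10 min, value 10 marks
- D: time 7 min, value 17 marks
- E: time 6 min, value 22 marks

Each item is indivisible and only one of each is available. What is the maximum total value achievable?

35 marks

Check high-value combinations within 10 min:
- A+E: time 3+6=9, value 13+22=35
- A+B: time 3+5=8, value 13+18=31
- A+D: time 3+7=10, value 13+17=30
- E: time 6, value 22
- B: time 5, value 18
Best: 35 marks.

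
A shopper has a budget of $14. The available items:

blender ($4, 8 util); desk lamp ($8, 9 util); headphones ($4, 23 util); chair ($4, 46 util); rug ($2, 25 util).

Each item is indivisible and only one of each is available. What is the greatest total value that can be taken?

102 util

This is a 0/1 knapsack; check combinations near the capacity.
- blender+headphones+chair+rug: cost 4+4+4+2=14, value 8+23+46+25=102
- headphones+chair+rug: cost 4+4+2=10, value 23+46+25=94
- desk lamp+chair+rug: cost 8+4+2=14, value 9+46+25=80
Best: 102 util.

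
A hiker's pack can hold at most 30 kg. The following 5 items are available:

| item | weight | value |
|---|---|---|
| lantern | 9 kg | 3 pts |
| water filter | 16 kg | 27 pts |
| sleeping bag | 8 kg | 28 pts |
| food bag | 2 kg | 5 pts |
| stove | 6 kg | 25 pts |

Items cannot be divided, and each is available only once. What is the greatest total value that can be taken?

Check high-value combinations within 30 kg:
- water filter+sleeping bag+stove: weight 16+8+6=30, value 27+28+25=80
- lantern+sleeping bag+food bag+stove: weight 9+8+2+6=25, value 3+28+5+25=61
- water filter+sleeping bag+food bag: weight 16+8+2=26, value 27+28+5=60
- sleeping bag+food bag+stove: weight 8+2+6=16, value 28+5+25=58
Best: 80 pts.

80 pts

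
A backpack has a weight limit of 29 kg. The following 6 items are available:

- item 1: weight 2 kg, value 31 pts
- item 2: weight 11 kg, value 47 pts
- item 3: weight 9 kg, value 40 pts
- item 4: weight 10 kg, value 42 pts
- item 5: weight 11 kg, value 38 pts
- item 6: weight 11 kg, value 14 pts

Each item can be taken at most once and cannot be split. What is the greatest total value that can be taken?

This is a 0/1 knapsack; check combinations near the capacity.
- item 1+item 2+item 4: weight 2+11+10=23, value 31+47+42=120
- item 1+item 2+item 3: weight 2+11+9=22, value 31+47+40=118
- item 1+item 2+item 5: weight 2+11+11=24, value 31+47+38=116
- item 1+item 3+item 4: weight 2+9+10=21, value 31+40+42=113
Best: 120 pts.

120 pts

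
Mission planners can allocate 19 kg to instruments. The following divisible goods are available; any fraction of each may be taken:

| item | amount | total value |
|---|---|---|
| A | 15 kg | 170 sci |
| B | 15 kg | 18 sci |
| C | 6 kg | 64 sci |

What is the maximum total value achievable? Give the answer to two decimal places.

212.67

Take in order of value per unit:
- A (170/15 per unit): all 15 → value 170, running total 170.00
- C (64/6 per unit): 4 of 6 → value 4×64/6 = 42.6667, running total 212.67
Total 212.67.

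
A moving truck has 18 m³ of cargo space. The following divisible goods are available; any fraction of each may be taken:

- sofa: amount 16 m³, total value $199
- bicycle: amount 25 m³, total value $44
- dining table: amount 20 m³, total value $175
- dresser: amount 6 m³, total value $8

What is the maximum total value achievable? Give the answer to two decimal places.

216.50

Take in order of value per unit:
- sofa (199/16 per unit): all 16 → value 199, running total 199.00
- dining table (175/20 per unit): 2 of 20 → value 2×175/20 = 17.5000, running total 216.50
Total 216.50.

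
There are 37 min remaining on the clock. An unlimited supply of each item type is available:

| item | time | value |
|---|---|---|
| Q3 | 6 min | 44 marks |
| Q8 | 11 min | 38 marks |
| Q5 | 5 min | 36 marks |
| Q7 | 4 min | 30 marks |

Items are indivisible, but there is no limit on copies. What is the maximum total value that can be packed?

Best value-per-unit is Q7 at 30/4; filling with it alone gives 9×30 = 270.
Optimal mix: 1×Q5 + 8×Q7 → time 37, value 276.

276 marks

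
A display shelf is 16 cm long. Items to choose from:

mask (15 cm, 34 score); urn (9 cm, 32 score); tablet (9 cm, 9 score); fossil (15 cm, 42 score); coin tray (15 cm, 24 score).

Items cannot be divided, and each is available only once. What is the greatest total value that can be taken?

Check high-value combinations within 16 cm:
- fossil: length 15, value 42
- mask: length 15, value 34
- urn: length 9, value 32
- coin tray: length 15, value 24
Best: 42 score.

42 score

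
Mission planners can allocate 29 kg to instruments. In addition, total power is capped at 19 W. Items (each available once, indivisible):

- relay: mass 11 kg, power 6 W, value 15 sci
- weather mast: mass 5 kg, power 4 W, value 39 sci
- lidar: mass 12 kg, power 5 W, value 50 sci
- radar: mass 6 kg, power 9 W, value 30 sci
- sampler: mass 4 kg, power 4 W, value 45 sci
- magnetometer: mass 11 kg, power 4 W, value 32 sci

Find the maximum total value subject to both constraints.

Feasible sets respecting both limits:
- weather mast+lidar+sampler: mass 21, power 13, value 134
- lidar+sampler+magnetometer: mass 27, power 13, value 127
- lidar+radar+sampler: mass 22, power 18, value 125
Best: 134 sci.

134 sci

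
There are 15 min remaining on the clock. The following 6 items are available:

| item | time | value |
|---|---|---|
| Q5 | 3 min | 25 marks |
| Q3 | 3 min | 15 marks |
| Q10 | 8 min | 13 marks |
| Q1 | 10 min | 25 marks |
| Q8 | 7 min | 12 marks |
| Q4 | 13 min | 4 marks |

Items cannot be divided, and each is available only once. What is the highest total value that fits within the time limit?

53 marks

Check high-value combinations within 15 min:
- Q5+Q3+Q10: time 3+3+8=14, value 25+15+13=53
- Q5+Q3+Q8: time 3+3+7=13, value 25+15+12=52
- Q5+Q1: time 3+10=13, value 25+25=50
- Q5+Q3: time 3+3=6, value 25+15=40
Best: 53 marks.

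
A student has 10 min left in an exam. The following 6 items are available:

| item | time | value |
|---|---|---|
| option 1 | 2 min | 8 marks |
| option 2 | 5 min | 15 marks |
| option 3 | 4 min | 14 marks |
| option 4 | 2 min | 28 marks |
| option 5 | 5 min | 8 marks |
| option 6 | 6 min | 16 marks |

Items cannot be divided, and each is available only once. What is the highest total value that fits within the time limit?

Check high-value combinations within 10 min:
- option 1+option 4+option 6: time 2+2+6=10, value 8+28+16=52
- option 1+option 2+option 4: time 2+5+2=9, value 8+15+28=51
- option 1+option 3+option 4: time 2+4+2=8, value 8+14+28=50
- option 4+option 6: time 2+6=8, value 28+16=44
- option 1+option 4+option 5: time 2+2+5=9, value 8+28+8=44
Best: 52 marks.

52 marks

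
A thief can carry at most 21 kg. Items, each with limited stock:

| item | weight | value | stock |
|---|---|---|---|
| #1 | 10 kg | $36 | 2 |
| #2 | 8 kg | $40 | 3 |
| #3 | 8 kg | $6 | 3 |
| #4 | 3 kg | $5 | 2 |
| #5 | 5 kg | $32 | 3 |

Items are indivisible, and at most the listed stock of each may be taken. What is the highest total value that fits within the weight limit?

$112

Top feasible selections:
- 2×#2 + 1×#5: weight 21, value 112
- 1×#2 + 1×#4 + 2×#5: weight 21, value 109
Best: $112.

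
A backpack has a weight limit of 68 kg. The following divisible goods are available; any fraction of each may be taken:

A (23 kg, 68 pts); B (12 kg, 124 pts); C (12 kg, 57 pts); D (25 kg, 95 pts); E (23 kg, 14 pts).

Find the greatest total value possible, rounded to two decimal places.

332.17

Take in order of value per unit:
- B (124/12 per unit): all 12 → value 124, running total 124.00
- C (57/12 per unit): all 12 → value 57, running total 181.00
- D (95/25 per unit): all 25 → value 95, running total 276.00
- A (68/23 per unit): 19 of 23 → value 19×68/23 = 56.1739, running total 332.17
Total 332.17.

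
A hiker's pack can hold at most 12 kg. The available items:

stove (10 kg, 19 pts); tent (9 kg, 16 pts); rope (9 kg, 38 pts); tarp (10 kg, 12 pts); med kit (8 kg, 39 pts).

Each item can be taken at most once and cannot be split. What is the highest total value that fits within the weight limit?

This is a 0/1 knapsack; check combinations near the capacity.
- med kit: weight 8, value 39
- rope: weight 9, value 38
- stove: weight 10, value 19
Best: 39 pts.

39 pts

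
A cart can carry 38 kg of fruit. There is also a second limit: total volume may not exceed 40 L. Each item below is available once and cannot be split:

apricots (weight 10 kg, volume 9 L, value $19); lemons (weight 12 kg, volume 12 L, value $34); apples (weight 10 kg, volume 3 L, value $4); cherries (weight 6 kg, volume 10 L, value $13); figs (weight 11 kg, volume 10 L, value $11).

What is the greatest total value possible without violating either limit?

$70

Feasible sets respecting both limits:
- apricots+lemons+apples+cherries: weight 38, volume 34, value 70
- apricots+lemons+cherries: weight 28, volume 31, value 66
- apricots+lemons+figs: weight 33, volume 31, value 64
- lemons+cherries+figs: weight 29, volume 32, value 58
Best: $70.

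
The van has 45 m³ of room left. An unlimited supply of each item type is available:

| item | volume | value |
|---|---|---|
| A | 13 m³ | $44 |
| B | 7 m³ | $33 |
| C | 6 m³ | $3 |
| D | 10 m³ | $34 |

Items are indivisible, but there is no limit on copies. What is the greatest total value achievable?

$199

Best value-per-unit is B at 33/7; filling with it alone gives 6×33 = 198.
Optimal mix: 5×B + 1×D → volume 45, value 199.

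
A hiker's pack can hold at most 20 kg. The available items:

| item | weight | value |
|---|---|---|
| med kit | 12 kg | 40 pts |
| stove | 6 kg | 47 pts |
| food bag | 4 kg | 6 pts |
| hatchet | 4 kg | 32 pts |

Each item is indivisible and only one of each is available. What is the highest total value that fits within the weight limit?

87 pts

Check high-value combinations within 20 kg:
- med kit+stove: weight 12+6=18, value 40+47=87
- stove+food bag+hatchet: weight 6+4+4=14, value 47+6+32=85
- stove+hatchet: weight 6+4=10, value 47+32=79
- med kit+food bag+hatchet: weight 12+4+4=20, value 40+6+32=78
- med kit+hatchet: weight 12+4=16, value 40+32=72
Best: 87 pts.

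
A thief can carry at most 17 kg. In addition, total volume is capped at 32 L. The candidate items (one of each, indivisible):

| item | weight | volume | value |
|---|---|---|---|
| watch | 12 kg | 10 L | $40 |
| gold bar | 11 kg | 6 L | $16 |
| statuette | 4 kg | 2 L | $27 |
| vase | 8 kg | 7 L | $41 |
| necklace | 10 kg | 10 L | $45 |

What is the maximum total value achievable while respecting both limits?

$72

Feasible sets respecting both limits:
- statuette+necklace: weight 14, volume 12, value 72
- statuette+vase: weight 12, volume 9, value 68
- watch+statuette: weight 16, volume 12, value 67
Best: $72.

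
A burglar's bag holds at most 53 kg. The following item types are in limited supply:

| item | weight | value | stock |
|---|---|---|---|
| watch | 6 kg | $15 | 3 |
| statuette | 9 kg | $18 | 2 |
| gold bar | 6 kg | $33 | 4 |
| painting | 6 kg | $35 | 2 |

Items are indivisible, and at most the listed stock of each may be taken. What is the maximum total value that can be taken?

$235

Best selections within weight 53 and stock limits:
- 1×watch + 1×statuette + 4×gold bar + 2×painting: weight 51, value 235
- 2×watch + 4×gold bar + 2×painting: weight 48, value 232
Best: $235.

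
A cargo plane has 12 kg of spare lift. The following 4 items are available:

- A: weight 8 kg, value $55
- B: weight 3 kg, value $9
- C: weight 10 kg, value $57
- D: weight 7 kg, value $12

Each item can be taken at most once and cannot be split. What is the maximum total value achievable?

Check high-value combinations within 12 kg:
- A+B: weight 8+3=11, value 55+9=64
- C: weight 10, value 57
- A: weight 8, value 55
Best: $64.

$64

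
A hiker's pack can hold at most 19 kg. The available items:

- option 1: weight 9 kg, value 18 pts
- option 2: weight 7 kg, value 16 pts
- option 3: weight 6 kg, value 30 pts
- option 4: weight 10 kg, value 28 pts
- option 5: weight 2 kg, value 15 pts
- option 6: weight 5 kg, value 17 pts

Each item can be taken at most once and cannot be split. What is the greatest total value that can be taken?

73 pts

Check high-value combinations within 19 kg:
- option 3+option 4+option 5: weight 6+10+2=18, value 30+28+15=73
- option 1+option 3+option 5: weight 9+6+2=17, value 18+30+15=63
- option 2+option 3+option 6: weight 7+6+5=18, value 16+30+17=63
- option 3+option 5+option 6: weight 6+2+5=13, value 30+15+17=62
- option 2+option 3+option 5: weight 7+6+2=15, value 16+30+15=61
Best: 73 pts.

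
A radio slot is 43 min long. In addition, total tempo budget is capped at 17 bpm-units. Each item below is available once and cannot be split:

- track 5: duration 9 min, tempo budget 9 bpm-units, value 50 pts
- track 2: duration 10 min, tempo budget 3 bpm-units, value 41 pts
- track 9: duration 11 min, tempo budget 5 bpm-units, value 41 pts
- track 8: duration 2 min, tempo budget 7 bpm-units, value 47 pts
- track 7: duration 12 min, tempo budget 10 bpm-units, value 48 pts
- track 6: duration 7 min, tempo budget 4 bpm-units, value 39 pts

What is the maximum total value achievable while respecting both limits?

Feasible sets respecting both limits:
- track 5+track 2+track 9: duration 30, tempo budget 17, value 132
- track 5+track 2+track 6: duration 26, tempo budget 16, value 130
- track 2+track 9+track 8: duration 23, tempo budget 15, value 129
- track 2+track 7+track 6: duration 29, tempo budget 17, value 128
Best: 132 pts.

132 pts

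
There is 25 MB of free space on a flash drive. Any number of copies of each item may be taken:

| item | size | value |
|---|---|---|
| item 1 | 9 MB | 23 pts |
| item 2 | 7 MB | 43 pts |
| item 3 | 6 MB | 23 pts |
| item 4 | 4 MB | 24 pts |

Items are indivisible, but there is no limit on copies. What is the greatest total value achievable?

153 pts

Best value-per-unit is item 2 at 43/7; filling with it alone gives 3×43 = 129.
Optimal mix: 3×item 2 + 1×item 4 → size 25, value 153.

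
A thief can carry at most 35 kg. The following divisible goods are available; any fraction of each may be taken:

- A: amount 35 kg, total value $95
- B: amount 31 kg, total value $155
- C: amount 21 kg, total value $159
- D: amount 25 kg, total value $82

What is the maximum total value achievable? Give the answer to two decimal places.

229.00

Take in order of value per unit:
- C (159/21 per unit): all 21 → value 159, running total 159.00
- B (155/31 per unit): 14 of 31 → value 14×155/31 = 70.0000, running total 229.00
Total 229.00.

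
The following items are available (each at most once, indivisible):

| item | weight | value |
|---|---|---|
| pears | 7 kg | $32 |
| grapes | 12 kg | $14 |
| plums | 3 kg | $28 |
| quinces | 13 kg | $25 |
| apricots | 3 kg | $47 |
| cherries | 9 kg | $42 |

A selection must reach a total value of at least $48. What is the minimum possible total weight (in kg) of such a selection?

6

Subsets with value ≥ 48, sorted by total weight:
- plums+apricots: weight 6, value 75
- pears+apricots: weight 10, value 79
Minimum weight: 6 kg.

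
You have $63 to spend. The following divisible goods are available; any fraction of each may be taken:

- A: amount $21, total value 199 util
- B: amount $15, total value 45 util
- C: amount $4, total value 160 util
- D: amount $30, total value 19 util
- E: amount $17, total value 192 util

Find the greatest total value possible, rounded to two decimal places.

Take in order of value per unit:
- C (160/4 per unit): all 4 → value 160, running total 160.00
- E (192/17 per unit): all 17 → value 192, running total 352.00
- A (199/21 per unit): all 21 → value 199, running total 551.00
- B (45/15 per unit): all 15 → value 45, running total 596.00
- D (19/30 per unit): 6 of 30 → value 6×19/30 = 3.8000, running total 599.80
Total 599.80.

599.80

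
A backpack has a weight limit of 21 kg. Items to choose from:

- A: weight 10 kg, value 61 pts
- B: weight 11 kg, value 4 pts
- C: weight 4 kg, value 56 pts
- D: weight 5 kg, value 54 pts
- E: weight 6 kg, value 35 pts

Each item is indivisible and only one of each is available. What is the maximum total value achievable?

Check high-value combinations within 21 kg:
- A+C+D: weight 10+4+5=19, value 61+56+54=171
- A+C+E: weight 10+4+6=20, value 61+56+35=152
- A+D+E: weight 10+5+6=21, value 61+54+35=150
Best: 171 pts.

171 pts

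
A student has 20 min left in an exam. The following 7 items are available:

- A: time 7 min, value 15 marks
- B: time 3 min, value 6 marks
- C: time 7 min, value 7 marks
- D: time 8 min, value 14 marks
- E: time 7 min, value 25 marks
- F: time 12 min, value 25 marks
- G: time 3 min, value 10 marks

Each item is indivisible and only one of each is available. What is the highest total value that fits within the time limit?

Check high-value combinations within 20 min:
- A+B+E+G: time 7+3+7+3=20, value 15+6+25+10=56
- A+E+G: time 7+7+3=17, value 15+25+10=50
- E+F: time 7+12=19, value 25+25=50
Best: 56 marks.

56 marks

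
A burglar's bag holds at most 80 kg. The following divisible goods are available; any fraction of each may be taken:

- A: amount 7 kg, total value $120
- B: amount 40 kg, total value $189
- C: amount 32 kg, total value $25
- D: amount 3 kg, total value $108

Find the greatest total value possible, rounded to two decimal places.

Take in order of value per unit:
- D (108/3 per unit): all 3 → value 108, running total 108.00
- A (120/7 per unit): all 7 → value 120, running total 228.00
- B (189/40 per unit): all 40 → value 189, running total 417.00
- C (25/32 per unit): 30 of 32 → value 30×25/32 = 23.4375, running total 440.44
Total 440.44.

440.44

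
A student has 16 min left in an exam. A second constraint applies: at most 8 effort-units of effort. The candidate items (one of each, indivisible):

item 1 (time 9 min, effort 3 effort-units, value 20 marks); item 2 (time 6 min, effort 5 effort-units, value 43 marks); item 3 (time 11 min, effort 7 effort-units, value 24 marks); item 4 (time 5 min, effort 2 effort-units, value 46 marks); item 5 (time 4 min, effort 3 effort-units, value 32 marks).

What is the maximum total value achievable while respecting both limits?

89 marks

Feasible sets respecting both limits:
- item 2+item 4: time 11, effort 7, value 89
- item 4+item 5: time 9, effort 5, value 78
- item 2+item 5: time 10, effort 8, value 75
Best: 89 marks.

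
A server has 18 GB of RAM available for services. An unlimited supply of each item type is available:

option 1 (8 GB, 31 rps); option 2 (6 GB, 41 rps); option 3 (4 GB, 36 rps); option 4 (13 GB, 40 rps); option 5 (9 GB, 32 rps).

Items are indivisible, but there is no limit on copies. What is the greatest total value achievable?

149 rps

Best value-per-unit is option 3 at 36/4; filling with it alone gives 4×36 = 144.
Optimal mix: 1×option 2 + 3×option 3 → memory 18, value 149.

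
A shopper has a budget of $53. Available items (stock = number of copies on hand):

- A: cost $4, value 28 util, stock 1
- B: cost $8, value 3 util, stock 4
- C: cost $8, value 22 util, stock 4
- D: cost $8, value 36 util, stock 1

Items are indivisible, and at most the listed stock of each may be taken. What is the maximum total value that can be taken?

Best selections within cost 53 and stock limits:
- 1×A + 1×B + 4×C + 1×D: cost 52, value 155
- 1×A + 4×C + 1×D: cost 44, value 152
Best: 155 util.

155 util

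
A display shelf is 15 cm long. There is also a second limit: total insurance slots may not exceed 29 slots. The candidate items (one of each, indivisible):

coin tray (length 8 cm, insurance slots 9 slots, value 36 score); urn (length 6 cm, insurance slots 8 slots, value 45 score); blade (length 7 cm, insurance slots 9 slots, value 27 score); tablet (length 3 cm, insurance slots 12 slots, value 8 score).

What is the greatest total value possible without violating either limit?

Feasible sets respecting both limits:
- coin tray+urn: length 14, insurance slots 17, value 81
- urn+blade: length 13, insurance slots 17, value 72
- coin tray+blade: length 15, insurance slots 18, value 63
- urn+tablet: length 9, insurance slots 20, value 53
Best: 81 score.

81 score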